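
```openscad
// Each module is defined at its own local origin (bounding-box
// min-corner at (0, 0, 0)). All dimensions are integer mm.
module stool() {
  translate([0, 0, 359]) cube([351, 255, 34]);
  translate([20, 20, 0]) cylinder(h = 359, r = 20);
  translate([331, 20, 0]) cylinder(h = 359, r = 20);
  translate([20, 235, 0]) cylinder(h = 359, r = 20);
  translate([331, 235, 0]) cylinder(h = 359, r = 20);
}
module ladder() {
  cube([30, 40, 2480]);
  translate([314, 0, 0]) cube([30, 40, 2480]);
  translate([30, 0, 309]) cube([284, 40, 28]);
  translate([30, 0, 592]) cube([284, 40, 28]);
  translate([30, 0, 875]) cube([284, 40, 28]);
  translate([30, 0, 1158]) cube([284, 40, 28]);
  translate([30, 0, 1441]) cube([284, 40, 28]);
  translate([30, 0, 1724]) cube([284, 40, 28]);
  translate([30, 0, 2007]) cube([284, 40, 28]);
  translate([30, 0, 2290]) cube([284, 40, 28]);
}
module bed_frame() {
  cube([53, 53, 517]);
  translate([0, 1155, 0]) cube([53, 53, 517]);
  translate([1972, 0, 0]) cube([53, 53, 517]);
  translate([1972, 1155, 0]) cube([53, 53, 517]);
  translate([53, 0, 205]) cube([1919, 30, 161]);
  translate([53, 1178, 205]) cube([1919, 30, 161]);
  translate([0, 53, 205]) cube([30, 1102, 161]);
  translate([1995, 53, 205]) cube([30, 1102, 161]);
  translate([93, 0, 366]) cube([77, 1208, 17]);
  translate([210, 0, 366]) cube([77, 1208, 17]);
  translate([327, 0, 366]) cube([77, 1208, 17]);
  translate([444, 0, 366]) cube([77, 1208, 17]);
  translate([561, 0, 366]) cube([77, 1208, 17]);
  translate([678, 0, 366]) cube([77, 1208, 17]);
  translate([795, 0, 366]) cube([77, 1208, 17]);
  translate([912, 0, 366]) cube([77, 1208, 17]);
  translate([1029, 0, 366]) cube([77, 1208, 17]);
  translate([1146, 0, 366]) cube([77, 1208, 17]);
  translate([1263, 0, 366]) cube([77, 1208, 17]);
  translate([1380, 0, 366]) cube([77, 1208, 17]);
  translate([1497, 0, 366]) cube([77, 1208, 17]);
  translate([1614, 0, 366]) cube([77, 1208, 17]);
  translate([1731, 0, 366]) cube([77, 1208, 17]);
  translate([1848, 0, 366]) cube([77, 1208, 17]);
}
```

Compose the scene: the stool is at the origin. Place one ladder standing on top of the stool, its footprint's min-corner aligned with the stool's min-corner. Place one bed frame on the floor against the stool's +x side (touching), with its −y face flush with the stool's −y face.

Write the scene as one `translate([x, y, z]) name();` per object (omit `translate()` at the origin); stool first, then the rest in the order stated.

stool();
translate([0, 0, 393]) ladder();
translate([351, 0, 0]) bed_frame();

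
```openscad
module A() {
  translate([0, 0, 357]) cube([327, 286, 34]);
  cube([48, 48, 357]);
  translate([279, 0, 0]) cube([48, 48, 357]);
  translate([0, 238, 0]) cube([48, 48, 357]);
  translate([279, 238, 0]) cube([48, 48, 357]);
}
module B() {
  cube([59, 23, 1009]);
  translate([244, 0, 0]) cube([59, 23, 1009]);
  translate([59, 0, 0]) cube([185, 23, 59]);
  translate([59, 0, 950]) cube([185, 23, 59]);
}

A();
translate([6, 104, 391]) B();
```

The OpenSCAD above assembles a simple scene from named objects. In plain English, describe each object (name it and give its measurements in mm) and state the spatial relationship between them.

A is a simple wooden stool: a rectangular seat 327 mm (x) by 286 mm (y), 34 mm thick, top face at z = 391 mm, on four square legs, each 48×48 mm in cross-section. The legs rest on z = 0, each flush with a corner of the seat.

B is a picture frame with a 185×891 mm rectangular opening (x by z) and a uniform 59 mm border on every side. Frame depth is 23 mm along y. It is built from two vertical stiles running the full outside height and two horizontal rails spanning the gap between the stiles.

The picture frame is on top of the stool.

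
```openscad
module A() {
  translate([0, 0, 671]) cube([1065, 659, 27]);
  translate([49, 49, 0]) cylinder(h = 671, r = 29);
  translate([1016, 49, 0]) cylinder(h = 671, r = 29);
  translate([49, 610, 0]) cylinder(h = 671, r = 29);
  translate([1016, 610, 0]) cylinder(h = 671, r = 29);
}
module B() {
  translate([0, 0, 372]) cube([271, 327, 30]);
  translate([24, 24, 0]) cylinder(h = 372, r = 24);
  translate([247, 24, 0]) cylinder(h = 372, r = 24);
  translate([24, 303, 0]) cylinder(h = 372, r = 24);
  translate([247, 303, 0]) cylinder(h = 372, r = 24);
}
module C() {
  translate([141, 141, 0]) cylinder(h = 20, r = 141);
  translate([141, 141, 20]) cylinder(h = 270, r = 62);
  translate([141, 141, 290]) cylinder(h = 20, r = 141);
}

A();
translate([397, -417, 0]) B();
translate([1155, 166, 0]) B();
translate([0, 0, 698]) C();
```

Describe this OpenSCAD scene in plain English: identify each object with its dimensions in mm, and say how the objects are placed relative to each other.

A is a table: top 1065 mm (x) × 659 mm (y), 27 mm thick, upper face at z = 698 mm, on four round legs of 58 mm diameter, each leg's bounding box inset 20 mm from the nearest pair of top edges, running from z = 0 to the bottom of the top.

B is a simple wooden stool: a rectangular seat 271 mm (x) by 327 mm (y), 30 mm thick, top face at z = 402 mm, on four round legs, each 48 mm in diameter. The legs rest on z = 0, each leg's axis is inset half a diameter from the nearest pair of seat edges (so the leg's bounding box is flush with the corner).

C is a spool: two coaxial disc flanges of radius 141 mm and thickness 20 mm, joined by a core cylinder of radius 62 mm and height 270 mm. The lower flange rests on z = 0 and the three cylinders share a vertical axis.

Two stools sit around the table at the −y, +x sides. The spool is on top of the table.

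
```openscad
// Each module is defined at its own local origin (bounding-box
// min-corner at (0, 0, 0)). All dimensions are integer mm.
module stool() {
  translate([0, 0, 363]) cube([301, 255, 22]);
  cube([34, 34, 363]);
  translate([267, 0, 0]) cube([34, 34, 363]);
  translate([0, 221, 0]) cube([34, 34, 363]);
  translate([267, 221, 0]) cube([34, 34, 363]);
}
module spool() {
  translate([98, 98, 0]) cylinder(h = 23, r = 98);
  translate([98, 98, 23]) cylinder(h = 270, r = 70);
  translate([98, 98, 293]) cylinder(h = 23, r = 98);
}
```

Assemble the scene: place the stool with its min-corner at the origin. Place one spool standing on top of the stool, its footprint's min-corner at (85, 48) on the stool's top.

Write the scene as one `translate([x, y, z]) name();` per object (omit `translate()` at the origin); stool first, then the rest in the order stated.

stool();
translate([85, 48, 385]) spool();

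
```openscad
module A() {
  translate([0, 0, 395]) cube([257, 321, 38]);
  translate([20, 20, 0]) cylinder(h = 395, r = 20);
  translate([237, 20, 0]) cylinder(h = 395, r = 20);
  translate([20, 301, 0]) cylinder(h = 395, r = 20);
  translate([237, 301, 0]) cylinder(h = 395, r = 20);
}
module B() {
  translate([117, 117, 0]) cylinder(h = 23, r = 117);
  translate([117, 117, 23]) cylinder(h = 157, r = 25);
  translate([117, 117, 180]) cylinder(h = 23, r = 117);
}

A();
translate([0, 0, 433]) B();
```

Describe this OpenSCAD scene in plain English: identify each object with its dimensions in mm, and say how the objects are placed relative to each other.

A is a simple wooden stool: a rectangular seat 257 mm (x) by 321 mm (y), 38 mm thick, top face at z = 433 mm, on four round legs, each 40 mm in diameter. The legs rest on z = 0, each leg's axis is inset half a diameter from the nearest pair of seat edges (so the leg's bounding box is flush with the corner).

B is a spool: two coaxial disc flanges of radius 117 mm and thickness 23 mm, joined by a core cylinder of radius 25 mm and height 157 mm. The lower flange rests on z = 0 and the three cylinders share a vertical axis.

The spool is on top of the stool.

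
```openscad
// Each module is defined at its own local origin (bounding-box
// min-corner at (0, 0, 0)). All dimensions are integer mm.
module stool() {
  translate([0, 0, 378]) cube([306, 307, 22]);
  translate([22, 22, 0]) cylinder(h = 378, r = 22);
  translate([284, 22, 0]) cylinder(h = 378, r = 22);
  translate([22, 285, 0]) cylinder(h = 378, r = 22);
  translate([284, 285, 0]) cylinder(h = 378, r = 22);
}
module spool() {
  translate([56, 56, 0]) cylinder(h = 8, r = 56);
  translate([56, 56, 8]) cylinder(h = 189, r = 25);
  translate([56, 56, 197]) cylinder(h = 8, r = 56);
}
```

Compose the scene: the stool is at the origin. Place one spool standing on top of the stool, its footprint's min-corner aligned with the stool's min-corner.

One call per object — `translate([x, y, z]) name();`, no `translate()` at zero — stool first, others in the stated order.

stool();
translate([0, 0, 400]) spool();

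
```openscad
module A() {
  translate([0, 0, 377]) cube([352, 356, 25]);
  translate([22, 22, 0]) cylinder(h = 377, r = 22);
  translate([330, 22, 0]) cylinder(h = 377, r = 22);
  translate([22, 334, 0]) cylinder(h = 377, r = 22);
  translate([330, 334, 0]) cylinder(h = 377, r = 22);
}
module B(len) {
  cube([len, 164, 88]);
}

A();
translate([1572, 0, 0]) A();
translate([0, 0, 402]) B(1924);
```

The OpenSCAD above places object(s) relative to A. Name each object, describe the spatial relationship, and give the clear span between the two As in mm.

Second stool starts at x = 1572; first ends at x = 352; clear span = 1572 − 352 = 1220 mm.

A is a stool. B is a beam. A beam spans the tops of two stools. The clear span between the two stools is 1220 mm.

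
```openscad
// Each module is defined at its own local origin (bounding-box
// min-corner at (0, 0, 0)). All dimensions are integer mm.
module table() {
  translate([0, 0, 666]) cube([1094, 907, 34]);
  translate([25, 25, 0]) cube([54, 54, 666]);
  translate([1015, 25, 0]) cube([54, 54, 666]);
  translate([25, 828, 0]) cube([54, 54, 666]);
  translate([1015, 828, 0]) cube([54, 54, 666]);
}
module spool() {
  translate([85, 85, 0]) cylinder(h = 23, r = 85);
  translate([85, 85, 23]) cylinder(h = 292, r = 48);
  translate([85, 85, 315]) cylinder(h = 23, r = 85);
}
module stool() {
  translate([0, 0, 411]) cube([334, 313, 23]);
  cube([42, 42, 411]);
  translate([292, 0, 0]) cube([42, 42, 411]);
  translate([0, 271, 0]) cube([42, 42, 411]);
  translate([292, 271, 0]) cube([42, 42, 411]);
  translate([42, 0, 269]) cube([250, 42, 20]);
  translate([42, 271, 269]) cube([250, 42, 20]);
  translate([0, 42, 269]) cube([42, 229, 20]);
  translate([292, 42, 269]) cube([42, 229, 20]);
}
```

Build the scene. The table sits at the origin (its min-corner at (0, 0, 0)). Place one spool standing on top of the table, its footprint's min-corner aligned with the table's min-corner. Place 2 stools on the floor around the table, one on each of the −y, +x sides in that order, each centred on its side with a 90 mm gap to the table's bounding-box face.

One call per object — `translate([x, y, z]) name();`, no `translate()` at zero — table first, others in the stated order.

table();
translate([0, 0, 700]) spool();
translate([380, -403, 0]) stool();
translate([1184, 297, 0]) stool();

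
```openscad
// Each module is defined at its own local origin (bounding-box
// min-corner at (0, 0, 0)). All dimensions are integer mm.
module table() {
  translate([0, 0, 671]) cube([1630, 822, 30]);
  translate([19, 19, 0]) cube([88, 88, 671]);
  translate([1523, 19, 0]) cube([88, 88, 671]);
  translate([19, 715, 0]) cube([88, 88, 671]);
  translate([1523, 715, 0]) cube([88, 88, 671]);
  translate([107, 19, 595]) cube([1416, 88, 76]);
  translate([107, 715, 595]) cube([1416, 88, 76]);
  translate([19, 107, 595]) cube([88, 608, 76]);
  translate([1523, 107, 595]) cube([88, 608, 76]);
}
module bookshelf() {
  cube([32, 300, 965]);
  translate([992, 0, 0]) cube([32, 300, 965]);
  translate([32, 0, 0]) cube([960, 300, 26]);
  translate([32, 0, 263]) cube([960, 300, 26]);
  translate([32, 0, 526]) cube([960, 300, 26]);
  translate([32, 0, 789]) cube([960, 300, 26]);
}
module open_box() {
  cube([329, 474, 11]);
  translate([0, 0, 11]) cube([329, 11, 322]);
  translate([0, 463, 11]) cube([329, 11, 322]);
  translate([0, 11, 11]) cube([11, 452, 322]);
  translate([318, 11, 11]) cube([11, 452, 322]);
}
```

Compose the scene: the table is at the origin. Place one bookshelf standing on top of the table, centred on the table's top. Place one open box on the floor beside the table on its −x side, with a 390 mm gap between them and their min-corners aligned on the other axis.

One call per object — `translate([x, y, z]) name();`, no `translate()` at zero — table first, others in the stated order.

table();
translate([303, 261, 701]) bookshelf();
translate([-719, 0, 0]) open_box();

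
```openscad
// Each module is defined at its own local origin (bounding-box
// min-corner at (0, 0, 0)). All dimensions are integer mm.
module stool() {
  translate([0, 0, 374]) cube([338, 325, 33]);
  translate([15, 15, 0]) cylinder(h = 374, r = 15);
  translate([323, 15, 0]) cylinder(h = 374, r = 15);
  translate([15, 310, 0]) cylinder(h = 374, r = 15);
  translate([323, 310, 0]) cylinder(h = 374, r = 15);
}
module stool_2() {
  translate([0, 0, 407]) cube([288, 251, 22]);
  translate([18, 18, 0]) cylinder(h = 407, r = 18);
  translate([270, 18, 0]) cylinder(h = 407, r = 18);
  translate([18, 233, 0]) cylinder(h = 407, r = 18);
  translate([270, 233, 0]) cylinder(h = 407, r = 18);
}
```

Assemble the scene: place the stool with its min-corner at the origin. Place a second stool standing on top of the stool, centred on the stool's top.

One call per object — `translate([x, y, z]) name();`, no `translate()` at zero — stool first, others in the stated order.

stool();
translate([25, 37, 407]) stool_2();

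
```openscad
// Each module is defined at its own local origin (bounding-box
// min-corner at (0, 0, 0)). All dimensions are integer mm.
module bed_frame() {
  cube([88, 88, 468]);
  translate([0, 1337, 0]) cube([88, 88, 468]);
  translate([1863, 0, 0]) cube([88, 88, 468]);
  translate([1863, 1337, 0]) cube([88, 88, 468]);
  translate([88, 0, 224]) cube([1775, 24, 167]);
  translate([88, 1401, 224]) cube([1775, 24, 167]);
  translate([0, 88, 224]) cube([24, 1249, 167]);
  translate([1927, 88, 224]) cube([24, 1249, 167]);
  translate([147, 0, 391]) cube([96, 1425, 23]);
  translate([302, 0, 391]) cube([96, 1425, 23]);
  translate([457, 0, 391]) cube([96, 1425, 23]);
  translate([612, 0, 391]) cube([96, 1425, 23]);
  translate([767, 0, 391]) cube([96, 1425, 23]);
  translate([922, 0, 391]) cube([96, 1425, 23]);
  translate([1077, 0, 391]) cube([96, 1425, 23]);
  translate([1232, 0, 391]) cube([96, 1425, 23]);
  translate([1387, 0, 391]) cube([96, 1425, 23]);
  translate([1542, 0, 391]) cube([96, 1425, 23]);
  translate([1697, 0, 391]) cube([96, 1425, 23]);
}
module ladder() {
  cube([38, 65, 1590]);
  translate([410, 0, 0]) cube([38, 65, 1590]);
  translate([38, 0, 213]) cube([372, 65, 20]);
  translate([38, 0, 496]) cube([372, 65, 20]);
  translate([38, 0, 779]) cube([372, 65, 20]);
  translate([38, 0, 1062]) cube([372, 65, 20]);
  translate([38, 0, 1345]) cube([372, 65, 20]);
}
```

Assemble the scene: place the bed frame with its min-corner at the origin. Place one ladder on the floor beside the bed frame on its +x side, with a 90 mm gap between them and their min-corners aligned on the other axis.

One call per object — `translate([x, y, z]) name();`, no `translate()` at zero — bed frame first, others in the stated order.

bed_frame();
translate([2041, 0, 0]) ladder();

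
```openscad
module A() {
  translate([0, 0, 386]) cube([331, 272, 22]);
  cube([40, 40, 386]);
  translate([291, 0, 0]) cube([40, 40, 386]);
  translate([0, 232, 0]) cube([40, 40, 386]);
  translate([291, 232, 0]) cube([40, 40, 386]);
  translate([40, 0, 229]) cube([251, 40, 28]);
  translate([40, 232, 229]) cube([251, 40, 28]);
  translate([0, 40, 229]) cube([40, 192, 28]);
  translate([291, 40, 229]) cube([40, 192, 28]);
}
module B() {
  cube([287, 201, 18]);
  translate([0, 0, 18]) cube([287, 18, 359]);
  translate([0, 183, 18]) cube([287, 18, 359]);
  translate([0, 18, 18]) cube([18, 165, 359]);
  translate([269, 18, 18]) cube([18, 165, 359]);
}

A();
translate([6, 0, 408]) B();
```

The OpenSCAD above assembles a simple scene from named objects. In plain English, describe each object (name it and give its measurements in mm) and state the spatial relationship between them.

A is a four-legged stool. The seat is a 331×272×22 mm slab whose top surface is at z = 408 mm; four square legs, each 40×40 mm in cross-section, run from the floor (z = 0) to the underside of the seat, each flush with a corner of the seat. Four stretchers, 40 mm wide and 28 mm tall, connect adjacent legs with their undersides at z = 229 mm, each running between the inner faces of the legs it joins and aligned with the legs' outer faces on the other axis.

B is an open-topped rectangular box: outside dimensions 287×201×377 mm, with a uniform wall and base thickness of 18 mm. The base is a full 287×201 slab on the floor; four walls sit on top of the base. The front and back walls (the −y and +y sides) span the full width; the two side walls fit between them.

The open box is on top of the stool.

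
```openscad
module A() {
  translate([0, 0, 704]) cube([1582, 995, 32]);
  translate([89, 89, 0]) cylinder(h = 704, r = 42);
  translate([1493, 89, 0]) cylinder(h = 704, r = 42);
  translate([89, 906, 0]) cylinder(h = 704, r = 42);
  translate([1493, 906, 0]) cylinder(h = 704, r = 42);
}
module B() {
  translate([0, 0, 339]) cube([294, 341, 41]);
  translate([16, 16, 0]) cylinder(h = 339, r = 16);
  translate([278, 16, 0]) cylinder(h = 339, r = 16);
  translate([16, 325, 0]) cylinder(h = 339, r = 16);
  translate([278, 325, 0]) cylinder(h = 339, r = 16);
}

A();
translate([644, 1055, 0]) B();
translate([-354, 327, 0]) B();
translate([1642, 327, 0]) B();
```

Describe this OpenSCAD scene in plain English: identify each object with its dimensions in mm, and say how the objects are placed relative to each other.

A is a rectangular dining table. The top is 1582×995×32 mm with its upper surface at z = 736 mm. It stands on four round legs of 84 mm diameter, each leg's bounding box inset 47 mm from the nearest pair of top edges, running from the floor to the underside of the top.

B is a simple wooden stool: a rectangular seat 294 mm (x) by 341 mm (y), 41 mm thick, top face at z = 380 mm, on four round legs, each 32 mm in diameter. The legs rest on z = 0, each leg's axis is inset half a diameter from the nearest pair of seat edges (so the leg's bounding box is flush with the corner).

Three stools sit around the table at the +y, −x, +x sides.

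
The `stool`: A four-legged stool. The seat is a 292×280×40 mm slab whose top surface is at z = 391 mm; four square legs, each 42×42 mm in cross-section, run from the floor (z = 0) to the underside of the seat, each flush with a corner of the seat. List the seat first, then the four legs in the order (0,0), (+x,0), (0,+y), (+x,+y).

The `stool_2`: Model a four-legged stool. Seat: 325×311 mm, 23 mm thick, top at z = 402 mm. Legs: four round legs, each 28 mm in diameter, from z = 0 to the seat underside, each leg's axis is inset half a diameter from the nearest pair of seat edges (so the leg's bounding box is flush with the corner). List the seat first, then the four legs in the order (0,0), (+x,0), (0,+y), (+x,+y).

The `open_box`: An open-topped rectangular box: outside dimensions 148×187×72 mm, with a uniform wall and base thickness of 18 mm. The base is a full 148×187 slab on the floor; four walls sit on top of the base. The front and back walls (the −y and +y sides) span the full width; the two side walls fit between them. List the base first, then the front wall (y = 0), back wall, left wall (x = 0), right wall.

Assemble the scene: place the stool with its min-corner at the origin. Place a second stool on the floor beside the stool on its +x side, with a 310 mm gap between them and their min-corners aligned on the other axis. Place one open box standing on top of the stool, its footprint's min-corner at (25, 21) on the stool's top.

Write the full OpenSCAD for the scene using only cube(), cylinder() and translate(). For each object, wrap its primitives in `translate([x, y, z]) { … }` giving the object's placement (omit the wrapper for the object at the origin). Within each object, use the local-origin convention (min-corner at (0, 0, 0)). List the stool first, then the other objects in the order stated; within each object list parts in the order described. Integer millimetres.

translate([0, 0, 351]) cube([292, 280, 40]);
cube([42, 42, 351]);
translate([250, 0, 0]) cube([42, 42, 351]);
translate([0, 238, 0]) cube([42, 42, 351]);
translate([250, 238, 0]) cube([42, 42, 351]);
translate([602, 0, 0]) {
  translate([0, 0, 379]) cube([325, 311, 23]);
  translate([14, 14, 0]) cylinder(h = 379, r = 14);
  translate([311, 14, 0]) cylinder(h = 379, r = 14);
  translate([14, 297, 0]) cylinder(h = 379, r = 14);
  translate([311, 297, 0]) cylinder(h = 379, r = 14);
}
translate([25, 21, 391]) {
  cube([148, 187, 18]);
  translate([0, 0, 18]) cube([148, 18, 54]);
  translate([0, 169, 18]) cube([148, 18, 54]);
  translate([0, 18, 18]) cube([18, 151, 54]);
  translate([130, 18, 18]) cube([18, 151, 54]);
}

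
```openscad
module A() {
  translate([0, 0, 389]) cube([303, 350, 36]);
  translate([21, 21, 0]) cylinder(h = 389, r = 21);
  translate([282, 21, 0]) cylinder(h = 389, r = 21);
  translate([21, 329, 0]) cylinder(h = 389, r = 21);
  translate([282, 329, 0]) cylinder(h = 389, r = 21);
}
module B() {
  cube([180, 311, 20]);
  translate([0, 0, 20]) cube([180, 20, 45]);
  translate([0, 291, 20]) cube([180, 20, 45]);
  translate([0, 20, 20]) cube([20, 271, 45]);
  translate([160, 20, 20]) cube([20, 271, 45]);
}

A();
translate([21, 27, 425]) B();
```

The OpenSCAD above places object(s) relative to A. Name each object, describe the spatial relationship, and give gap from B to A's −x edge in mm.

A is a stool. B is an open box. The open box is on top of the stool. The gap from the open box to the stool's −x edge is 21 mm.

The open box's min-x is at 21; the stool's min-x is 0; gap = 21 mm.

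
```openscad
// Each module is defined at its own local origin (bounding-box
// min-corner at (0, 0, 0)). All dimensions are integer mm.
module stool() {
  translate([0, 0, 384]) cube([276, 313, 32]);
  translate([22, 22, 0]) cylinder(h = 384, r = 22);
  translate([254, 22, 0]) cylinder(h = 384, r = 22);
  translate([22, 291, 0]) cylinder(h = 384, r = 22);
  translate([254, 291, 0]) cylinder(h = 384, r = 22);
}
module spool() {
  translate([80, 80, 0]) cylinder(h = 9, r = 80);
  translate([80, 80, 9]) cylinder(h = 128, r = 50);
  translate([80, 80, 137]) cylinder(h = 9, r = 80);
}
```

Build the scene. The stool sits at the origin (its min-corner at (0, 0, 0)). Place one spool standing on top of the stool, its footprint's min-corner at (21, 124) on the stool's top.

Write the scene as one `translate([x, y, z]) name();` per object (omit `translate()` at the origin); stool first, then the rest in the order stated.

stool();
translate([21, 124, 416]) spool();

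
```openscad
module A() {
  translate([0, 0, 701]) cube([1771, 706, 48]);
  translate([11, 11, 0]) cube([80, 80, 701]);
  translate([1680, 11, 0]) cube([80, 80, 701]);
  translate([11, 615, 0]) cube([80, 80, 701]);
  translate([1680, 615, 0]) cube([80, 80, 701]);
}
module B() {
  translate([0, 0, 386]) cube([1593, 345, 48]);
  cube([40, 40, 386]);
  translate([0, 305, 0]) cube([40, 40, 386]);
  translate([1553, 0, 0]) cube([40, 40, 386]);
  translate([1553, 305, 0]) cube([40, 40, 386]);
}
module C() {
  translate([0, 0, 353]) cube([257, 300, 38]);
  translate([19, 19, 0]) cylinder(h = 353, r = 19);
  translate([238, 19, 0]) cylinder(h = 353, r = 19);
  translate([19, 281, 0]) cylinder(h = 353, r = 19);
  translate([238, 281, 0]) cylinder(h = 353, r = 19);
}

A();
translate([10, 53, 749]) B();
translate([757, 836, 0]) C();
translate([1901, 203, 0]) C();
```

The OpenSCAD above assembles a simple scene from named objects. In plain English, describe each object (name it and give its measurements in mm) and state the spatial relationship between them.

A is a table: top 1771 mm (x) × 706 mm (y), 48 mm thick, upper face at z = 749 mm, on four 80×80 mm square legs, each inset 11 mm from the nearest pair of top edges, running from z = 0 to the bottom of the top.

B is a bench: a 1593×345 mm seat slab, 48 mm thick, top at z = 434 mm, on four 40×40 mm square legs flush with the seat corners and standing on z = 0.

C is a simple wooden stool: a rectangular seat 257 mm (x) by 300 mm (y), 38 mm thick, top face at z = 391 mm, on four round legs, each 38 mm in diameter. The legs rest on z = 0, each leg's axis is inset half a diameter from the nearest pair of seat edges (so the leg's bounding box is flush with the corner).

The bench is on top of the table. Two stools sit around the table at the +y, +x sides.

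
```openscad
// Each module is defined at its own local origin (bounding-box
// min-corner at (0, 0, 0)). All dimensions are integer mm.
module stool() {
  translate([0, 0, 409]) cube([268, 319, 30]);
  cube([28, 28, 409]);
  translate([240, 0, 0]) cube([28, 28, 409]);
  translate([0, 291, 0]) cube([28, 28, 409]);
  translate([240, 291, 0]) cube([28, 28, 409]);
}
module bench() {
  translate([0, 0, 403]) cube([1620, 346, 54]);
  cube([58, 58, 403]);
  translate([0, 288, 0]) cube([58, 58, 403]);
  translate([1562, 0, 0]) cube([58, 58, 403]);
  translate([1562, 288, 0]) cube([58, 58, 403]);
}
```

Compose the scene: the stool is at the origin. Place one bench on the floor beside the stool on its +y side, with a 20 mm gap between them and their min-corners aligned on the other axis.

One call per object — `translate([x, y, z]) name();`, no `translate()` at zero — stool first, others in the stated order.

stool();
translate([0, 339, 0]) bench();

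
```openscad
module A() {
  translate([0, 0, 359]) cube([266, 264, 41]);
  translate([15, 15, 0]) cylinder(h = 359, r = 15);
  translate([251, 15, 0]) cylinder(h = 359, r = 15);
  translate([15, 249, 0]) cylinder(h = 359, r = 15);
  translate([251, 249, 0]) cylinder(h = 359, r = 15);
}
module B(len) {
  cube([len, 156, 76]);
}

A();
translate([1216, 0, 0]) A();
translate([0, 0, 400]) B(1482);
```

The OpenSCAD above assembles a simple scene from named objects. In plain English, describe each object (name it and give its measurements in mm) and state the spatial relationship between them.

A is a simple wooden stool: a rectangular seat 266 mm (x) by 264 mm (y), 41 mm thick, top face at z = 400 mm, on four round legs, each 30 mm in diameter. The legs rest on z = 0, each leg's axis is inset half a diameter from the nearest pair of seat edges (so the leg's bounding box is flush with the corner).

B is a rectangular beam 1482 mm long (x), 156 mm deep (y), 76 mm thick (z).

The beam spans the tops of two stools placed 950 mm apart, resting at z = 400 mm.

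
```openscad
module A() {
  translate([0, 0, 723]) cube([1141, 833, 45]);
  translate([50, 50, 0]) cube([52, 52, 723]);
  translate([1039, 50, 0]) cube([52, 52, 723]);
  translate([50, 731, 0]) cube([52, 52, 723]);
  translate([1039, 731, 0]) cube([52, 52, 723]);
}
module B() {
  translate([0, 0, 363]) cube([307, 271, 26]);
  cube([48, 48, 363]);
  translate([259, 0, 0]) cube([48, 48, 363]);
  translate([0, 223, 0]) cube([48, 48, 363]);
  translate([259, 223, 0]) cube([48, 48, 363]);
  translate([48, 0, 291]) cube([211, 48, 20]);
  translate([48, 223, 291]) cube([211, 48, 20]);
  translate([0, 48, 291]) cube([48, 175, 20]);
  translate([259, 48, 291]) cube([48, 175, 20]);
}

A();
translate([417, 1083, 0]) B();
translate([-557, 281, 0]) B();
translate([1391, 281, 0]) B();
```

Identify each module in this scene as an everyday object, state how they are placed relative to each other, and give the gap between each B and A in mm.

Each stool's nearest face is 250 mm from the table's bounding box.

A is a table. B is a stool. Three stools sit around the table at the +y, −x, +x sides. The gap between each stool and the table is 250 mm.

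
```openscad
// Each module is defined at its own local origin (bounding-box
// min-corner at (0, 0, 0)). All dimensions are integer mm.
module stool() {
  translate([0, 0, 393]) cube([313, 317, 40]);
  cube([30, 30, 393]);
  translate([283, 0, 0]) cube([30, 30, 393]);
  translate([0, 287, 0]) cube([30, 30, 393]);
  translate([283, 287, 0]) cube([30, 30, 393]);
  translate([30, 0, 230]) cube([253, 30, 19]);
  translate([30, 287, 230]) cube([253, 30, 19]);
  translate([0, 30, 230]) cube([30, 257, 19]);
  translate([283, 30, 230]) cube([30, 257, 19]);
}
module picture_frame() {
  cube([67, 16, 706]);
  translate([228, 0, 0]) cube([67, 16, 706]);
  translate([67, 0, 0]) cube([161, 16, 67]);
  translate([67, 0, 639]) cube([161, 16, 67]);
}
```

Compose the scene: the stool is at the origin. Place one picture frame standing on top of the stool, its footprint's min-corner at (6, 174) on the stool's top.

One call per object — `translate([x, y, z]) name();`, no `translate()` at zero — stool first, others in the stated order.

stool();
translate([6, 174, 433]) picture_frame();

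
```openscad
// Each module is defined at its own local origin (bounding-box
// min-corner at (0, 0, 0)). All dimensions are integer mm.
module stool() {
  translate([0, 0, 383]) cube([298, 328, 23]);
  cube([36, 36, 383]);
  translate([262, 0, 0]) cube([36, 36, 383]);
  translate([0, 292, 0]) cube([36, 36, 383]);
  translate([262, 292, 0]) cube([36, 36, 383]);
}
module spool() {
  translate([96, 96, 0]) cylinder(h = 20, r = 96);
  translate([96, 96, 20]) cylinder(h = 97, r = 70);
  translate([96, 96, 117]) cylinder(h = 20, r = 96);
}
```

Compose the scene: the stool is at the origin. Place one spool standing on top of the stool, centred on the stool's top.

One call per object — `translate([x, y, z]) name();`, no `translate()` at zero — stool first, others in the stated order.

stool();
translate([53, 68, 406]) spool();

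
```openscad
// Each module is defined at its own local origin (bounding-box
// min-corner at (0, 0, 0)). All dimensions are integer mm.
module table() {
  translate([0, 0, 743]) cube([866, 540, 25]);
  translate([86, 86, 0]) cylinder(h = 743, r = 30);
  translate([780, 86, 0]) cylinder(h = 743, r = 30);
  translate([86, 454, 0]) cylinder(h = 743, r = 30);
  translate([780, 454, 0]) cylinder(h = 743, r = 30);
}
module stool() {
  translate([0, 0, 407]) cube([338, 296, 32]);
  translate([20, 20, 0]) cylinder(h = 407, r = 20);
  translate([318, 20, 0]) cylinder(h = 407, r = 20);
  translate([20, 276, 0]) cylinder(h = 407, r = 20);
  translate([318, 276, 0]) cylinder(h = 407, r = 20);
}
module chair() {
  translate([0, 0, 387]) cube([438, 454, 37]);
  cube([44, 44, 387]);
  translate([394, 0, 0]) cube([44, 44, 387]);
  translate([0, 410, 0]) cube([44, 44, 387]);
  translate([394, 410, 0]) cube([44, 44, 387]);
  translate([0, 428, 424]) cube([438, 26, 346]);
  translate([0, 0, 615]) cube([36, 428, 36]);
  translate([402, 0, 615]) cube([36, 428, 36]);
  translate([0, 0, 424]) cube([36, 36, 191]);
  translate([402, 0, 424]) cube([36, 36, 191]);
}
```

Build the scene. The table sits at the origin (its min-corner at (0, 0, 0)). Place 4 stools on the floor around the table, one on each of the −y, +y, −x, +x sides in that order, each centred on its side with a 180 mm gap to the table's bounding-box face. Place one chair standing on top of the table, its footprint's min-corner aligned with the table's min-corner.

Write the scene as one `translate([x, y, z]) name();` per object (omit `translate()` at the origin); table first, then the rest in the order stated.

table();
translate([264, -476, 0]) stool();
translate([264, 720, 0]) stool();
translate([-518, 122, 0]) stool();
translate([1046, 122, 0]) stool();
translate([0, 0, 768]) chair();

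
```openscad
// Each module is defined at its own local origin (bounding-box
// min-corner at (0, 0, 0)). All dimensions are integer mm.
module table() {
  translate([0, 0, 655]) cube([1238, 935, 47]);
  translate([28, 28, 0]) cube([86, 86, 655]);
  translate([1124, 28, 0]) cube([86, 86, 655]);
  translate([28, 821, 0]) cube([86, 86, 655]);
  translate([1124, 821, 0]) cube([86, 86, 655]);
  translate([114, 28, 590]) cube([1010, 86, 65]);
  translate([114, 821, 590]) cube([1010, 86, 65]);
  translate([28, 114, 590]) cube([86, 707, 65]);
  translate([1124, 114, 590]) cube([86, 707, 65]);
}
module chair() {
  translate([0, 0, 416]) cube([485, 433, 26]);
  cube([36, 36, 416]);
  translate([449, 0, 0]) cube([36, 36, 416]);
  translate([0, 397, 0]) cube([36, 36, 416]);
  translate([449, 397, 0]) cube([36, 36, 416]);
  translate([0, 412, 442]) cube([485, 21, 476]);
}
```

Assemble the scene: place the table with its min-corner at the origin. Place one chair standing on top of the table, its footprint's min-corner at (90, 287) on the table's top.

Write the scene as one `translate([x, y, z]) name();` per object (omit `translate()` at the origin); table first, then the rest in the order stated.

table();
translate([90, 287, 702]) chair();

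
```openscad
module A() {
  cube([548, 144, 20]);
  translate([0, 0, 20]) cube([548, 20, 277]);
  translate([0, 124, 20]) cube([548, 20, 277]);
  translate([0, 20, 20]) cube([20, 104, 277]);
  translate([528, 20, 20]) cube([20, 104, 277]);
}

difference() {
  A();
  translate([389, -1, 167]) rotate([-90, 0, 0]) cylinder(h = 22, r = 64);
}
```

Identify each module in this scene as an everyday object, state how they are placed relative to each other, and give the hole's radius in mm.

The subtracted cylinder has r = 64 mm.

A is an open box. The open box has a circular hole through its front wall. The hole's radius is 64 mm.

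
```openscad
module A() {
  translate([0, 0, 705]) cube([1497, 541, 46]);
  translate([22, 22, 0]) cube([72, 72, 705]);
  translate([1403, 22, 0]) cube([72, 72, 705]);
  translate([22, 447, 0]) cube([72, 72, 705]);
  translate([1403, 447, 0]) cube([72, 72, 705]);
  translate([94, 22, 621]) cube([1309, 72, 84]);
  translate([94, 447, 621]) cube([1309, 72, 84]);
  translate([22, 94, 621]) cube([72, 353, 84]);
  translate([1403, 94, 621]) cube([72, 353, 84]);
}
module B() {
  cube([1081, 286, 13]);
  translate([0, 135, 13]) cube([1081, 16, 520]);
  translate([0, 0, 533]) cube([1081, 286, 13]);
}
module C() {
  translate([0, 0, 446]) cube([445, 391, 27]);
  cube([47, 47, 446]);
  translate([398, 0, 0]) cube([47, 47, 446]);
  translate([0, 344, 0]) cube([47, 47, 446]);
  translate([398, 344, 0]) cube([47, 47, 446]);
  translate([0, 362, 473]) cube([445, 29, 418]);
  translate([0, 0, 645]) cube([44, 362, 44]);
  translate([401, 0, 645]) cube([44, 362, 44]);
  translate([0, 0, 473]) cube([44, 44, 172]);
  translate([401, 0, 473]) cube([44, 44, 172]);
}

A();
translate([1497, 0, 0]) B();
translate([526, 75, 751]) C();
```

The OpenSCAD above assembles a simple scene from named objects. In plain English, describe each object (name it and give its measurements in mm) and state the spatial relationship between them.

A is a rectangular dining table. The top is 1497×541×46 mm with its upper surface at z = 751 mm. It stands on four 72×72 mm square legs, each inset 22 mm from the nearest pair of top edges, running from the floor to the underside of the top. Four apron rails, 72 mm thick and 84 mm tall, run between adjacent legs with their top edges flush with the underside of the top and their outer faces flush with the legs' outer faces.

B is an I-beam lying along x, 1081 mm long. Overall section height 546 mm. Two flanges 286 mm wide (y) and 13 mm thick, one on the floor and one at the top; a web 16 mm thick runs between them, centred on the flange width.

C is a chair. The seat is a 445×391×27 mm slab with its top at z = 473 mm, on four 47×47 mm corner legs (flush with the seat edges, standing on z = 0). A flat backrest 29 mm thick, 418 mm tall, spans the full seat width and rises from the seat top along its +y edge, rear face flush with the rear of the seat. Two armrests of 44×44 mm section run along each side from the seat's front edge to the front of the backrest, top faces 216 mm above the seat top and outer faces flush with the seat's x-edges; a 44×44 mm post under the front of each armrest stands on the seat at the front corner.

The I-beam is against the table's +x side, with their −y faces flush. The chair is on top of the table, centred.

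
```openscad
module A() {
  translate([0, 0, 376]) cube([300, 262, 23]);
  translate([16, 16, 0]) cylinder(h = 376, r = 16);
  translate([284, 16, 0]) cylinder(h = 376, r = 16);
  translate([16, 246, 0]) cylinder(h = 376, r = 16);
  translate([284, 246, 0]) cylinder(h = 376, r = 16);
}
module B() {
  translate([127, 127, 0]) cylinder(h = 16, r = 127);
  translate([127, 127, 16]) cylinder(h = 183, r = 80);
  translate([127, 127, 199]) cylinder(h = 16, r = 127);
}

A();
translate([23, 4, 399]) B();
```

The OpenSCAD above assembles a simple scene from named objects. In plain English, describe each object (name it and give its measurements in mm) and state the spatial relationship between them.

A is a simple wooden stool: a rectangular seat 300 mm (x) by 262 mm (y), 23 mm thick, top face at z = 399 mm, on four round legs, each 32 mm in diameter. The legs rest on z = 0, each leg's axis is inset half a diameter from the nearest pair of seat edges (so the leg's bounding box is flush with the corner).

B is a spool: two coaxial disc flanges of radius 127 mm and thickness 16 mm, joined by a core cylinder of radius 80 mm and height 183 mm. The lower flange rests on z = 0 and the three cylinders share a vertical axis.

The spool is on top of the stool, centred.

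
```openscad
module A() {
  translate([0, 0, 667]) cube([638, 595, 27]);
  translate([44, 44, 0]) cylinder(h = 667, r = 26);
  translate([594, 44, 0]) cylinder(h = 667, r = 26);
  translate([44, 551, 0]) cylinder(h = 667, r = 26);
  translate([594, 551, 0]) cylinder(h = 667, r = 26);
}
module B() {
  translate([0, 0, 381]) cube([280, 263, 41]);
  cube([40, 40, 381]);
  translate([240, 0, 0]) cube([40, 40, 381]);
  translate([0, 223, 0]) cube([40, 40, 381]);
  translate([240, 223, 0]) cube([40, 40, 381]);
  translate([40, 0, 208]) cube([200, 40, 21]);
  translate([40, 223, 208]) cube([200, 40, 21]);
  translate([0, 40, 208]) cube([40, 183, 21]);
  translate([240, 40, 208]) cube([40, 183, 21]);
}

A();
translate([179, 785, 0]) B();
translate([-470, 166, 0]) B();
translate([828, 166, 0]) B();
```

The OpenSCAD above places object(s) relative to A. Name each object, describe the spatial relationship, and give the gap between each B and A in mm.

Each stool's nearest face is 190 mm from the table's bounding box.

A is a table. B is a stool. Three stools sit around the table at the +y, −x, +x sides. The gap between each stool and the table is 190 mm.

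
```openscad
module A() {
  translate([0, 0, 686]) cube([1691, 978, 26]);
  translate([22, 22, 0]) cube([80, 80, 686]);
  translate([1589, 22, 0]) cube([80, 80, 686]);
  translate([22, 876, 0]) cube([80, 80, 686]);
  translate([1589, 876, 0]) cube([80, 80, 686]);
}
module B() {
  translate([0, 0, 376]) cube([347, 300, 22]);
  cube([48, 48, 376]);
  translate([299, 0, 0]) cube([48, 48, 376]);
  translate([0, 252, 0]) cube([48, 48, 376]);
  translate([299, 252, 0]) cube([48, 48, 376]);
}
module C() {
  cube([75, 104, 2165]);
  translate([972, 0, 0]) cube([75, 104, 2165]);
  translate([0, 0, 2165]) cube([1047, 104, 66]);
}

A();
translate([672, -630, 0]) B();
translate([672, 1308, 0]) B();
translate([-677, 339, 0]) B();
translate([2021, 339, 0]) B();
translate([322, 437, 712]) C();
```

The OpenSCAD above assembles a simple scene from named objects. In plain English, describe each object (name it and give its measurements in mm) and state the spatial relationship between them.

A is a rectangular dining table. The top is 1691×978×26 mm with its upper surface at z = 712 mm. It stands on four 80×80 mm square legs, each inset 22 mm from the nearest pair of top edges, running from the floor to the underside of the top.

B is a four-legged stool. The seat is 347×300 mm, 22 mm thick, top at z = 398 mm. It stands on four square legs, each 48×48 mm in cross-section, from z = 0 to the seat underside, each flush with a corner of the seat.

C is a rectangular door frame: two vertical jambs of 75×104 mm section, 2165 mm tall, with a clear opening 897 mm wide between their inner faces. A header 66 mm tall and 104 mm deep lies on top of the jambs and spans the full outside width.

Four stools sit around the table at the −y, +y, −x, +x sides. The door frame is on top of the table, centred.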